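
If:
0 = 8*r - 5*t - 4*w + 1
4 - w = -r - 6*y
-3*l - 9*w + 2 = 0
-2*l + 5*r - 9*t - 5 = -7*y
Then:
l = 951*y/19 + 1364/57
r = -431*y/19 - 670/57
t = -436*y/19 - 707/57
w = -317*y/19 - 442/57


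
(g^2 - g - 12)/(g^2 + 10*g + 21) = (g - 4)/(g + 7)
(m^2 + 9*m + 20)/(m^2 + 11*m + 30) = (m + 4)/(m + 6)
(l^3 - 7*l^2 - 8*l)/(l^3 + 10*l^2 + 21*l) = (l^2 - 7*l - 8)/(l^2 + 10*l + 21)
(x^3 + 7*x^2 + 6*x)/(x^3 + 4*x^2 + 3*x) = (x + 6)/(x + 3)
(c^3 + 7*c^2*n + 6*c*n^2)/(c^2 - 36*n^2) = c*(c + n)/(c - 6*n)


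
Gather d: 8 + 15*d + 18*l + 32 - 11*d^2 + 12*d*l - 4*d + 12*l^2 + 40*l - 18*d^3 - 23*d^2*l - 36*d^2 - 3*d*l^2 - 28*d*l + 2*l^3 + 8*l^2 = -18*d^3 + d^2*(-23*l - 47) + d*(-3*l^2 - 16*l + 11) + 2*l^3 + 20*l^2 + 58*l + 40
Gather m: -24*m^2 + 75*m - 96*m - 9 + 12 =-24*m^2 - 21*m + 3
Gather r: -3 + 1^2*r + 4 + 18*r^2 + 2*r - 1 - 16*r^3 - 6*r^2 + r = -16*r^3 + 12*r^2 + 4*r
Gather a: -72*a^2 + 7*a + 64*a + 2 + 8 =-72*a^2 + 71*a + 10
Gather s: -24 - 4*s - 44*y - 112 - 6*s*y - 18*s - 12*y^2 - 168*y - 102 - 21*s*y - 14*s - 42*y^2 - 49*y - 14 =s*(-27*y - 36) - 54*y^2 - 261*y - 252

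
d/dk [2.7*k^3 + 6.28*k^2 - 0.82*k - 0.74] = 8.1*k^2 + 12.56*k - 0.82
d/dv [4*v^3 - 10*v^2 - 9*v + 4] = 12*v^2 - 20*v - 9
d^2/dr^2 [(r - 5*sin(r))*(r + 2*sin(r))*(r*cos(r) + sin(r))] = -r^3*cos(r) - 7*r^2*sin(r) + 6*r^2*sin(2*r) + 25*r*cos(r)/2 - 18*r*cos(2*r) - 45*r*cos(3*r)/2 + 29*sin(r)/2 - 9*sin(2*r) - 75*sin(3*r)/2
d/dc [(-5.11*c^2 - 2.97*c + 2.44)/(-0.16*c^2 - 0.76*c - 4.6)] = (3.4084*c^2 + 47.7928*c + 15.5164)/(0.0256*c^4 + 0.2432*c^3 + 2.0496*c^2 + 6.992*c + 21.16)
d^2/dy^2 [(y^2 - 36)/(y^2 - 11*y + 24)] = 2*(11*y^3 - 180*y^2 + 1188*y - 2916)/(y^6 - 33*y^5 + 435*y^4 - 2915*y^3 + 10440*y^2 - 19008*y + 13824)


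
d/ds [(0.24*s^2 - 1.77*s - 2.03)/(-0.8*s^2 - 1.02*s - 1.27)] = (-1.6608*s^2 - 3.8576*s + 0.1773)/(0.64*s^4 + 1.632*s^3 + 3.0724*s^2 + 2.5908*s + 1.6129)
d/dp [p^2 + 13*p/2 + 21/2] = 2*p + 13/2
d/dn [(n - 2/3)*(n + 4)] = 2*n + 10/3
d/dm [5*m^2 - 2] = 10*m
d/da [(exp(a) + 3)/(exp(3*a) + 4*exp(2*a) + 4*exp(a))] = (-2*exp(2*a) - 9*exp(a) - 6)*exp(-a)/(exp(3*a) + 6*exp(2*a) + 12*exp(a) + 8)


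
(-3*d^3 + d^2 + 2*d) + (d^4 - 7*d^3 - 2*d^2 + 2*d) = d^4 - 10*d^3 - d^2 + 4*d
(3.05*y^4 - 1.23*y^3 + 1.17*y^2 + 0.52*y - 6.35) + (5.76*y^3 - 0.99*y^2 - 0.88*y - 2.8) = 3.05*y^4 + 4.53*y^3 + 0.18*y^2 - 0.36*y - 9.15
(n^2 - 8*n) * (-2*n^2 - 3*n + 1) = -2*n^4 + 13*n^3 + 25*n^2 - 8*n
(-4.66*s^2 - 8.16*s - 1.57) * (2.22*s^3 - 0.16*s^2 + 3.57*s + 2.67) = -10.3452*s^5 - 17.3696*s^4 - 18.816*s^3 - 41.3222*s^2 - 27.3921*s - 4.1919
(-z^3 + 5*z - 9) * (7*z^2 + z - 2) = -7*z^5 - z^4 + 37*z^3 - 58*z^2 - 19*z + 18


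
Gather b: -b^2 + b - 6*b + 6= -b^2 - 5*b + 6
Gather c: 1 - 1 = 0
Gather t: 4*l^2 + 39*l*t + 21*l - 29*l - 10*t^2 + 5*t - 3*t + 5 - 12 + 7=4*l^2 - 8*l - 10*t^2 + t*(39*l + 2)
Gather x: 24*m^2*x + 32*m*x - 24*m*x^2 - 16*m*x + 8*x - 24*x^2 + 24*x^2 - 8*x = -24*m*x^2 + x*(24*m^2 + 16*m)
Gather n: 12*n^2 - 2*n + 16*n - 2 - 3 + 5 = 12*n^2 + 14*n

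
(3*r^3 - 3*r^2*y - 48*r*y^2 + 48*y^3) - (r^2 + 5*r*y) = 3*r^3 - 3*r^2*y - r^2 - 48*r*y^2 - 5*r*y + 48*y^3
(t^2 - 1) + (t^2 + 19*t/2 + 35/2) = 2*t^2 + 19*t/2 + 33/2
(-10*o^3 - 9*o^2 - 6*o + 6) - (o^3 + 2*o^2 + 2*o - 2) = -11*o^3 - 11*o^2 - 8*o + 8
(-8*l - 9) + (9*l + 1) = l - 8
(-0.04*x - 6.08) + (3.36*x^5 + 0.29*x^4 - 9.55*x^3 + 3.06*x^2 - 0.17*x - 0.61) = 3.36*x^5 + 0.29*x^4 - 9.55*x^3 + 3.06*x^2 - 0.21*x - 6.69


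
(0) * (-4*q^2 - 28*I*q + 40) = 0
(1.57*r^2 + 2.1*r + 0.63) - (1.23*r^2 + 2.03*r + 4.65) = 0.34*r^2 + 0.0700000000000003*r - 4.02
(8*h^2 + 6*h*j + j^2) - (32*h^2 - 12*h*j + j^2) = -24*h^2 + 18*h*j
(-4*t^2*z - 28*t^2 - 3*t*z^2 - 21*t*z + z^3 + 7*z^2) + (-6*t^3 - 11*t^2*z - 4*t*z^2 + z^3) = -6*t^3 - 15*t^2*z - 28*t^2 - 7*t*z^2 - 21*t*z + 2*z^3 + 7*z^2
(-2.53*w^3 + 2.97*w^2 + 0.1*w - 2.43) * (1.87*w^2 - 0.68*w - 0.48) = -4.7311*w^5 + 7.2743*w^4 - 0.6182*w^3 - 6.0377*w^2 + 1.6044*w + 1.1664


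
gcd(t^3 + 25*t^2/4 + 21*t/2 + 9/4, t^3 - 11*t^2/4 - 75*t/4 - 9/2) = t^2 + 13*t/4 + 3/4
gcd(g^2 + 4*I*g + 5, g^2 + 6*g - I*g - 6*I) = g - I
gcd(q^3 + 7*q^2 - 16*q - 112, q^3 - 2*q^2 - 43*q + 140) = q^2 + 3*q - 28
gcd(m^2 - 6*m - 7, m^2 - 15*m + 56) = m - 7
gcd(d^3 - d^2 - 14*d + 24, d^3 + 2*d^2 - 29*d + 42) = d^2 - 5*d + 6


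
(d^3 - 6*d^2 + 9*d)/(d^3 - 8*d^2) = (d^2 - 6*d + 9)/(d*(d - 8))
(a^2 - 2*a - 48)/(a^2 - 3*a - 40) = (a + 6)/(a + 5)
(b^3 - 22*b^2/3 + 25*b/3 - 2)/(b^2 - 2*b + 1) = (b^2 - 19*b/3 + 2)/(b - 1)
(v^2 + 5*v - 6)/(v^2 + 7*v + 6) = (v - 1)/(v + 1)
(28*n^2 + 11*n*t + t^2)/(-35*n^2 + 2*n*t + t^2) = (4*n + t)/(-5*n + t)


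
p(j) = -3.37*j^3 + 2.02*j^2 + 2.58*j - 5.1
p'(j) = -10.11*j^2 + 4.04*j + 2.58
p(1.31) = -5.83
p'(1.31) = -9.48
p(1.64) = -10.30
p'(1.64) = -17.99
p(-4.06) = 243.25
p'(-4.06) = -180.47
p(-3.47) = 151.08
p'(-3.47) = -133.17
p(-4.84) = 411.82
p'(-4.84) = -253.81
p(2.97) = -67.91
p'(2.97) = -74.60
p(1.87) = -15.25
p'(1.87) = -25.22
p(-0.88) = -3.51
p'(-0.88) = -8.80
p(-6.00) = 780.06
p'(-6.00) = -385.62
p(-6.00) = 780.06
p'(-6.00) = -385.62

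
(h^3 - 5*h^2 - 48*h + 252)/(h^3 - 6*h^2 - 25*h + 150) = (h^2 + h - 42)/(h^2 - 25)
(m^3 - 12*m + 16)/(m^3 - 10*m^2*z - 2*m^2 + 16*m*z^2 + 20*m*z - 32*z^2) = (m^2 + 2*m - 8)/(m^2 - 10*m*z + 16*z^2)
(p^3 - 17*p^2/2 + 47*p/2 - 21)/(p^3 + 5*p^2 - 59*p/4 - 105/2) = 2*(p^2 - 5*p + 6)/(2*p^2 + 17*p + 30)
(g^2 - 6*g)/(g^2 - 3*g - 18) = g/(g + 3)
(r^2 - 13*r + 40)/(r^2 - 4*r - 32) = (r - 5)/(r + 4)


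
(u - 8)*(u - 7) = u^2 - 15*u + 56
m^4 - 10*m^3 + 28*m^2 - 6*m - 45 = (m - 5)*(m - 3)^2*(m + 1)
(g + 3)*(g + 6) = g^2 + 9*g + 18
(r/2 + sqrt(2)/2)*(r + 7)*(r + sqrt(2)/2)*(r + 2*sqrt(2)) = r^4/2 + 7*sqrt(2)*r^3/4 + 7*r^3/2 + 7*r^2/2 + 49*sqrt(2)*r^2/4 + sqrt(2)*r + 49*r/2 + 7*sqrt(2)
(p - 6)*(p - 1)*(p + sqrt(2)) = p^3 - 7*p^2 + sqrt(2)*p^2 - 7*sqrt(2)*p + 6*p + 6*sqrt(2)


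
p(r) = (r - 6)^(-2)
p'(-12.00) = 0.00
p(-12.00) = 0.00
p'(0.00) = 0.01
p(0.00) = 0.03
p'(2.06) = 0.03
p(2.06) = 0.06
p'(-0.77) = 0.01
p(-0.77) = 0.02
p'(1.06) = 0.02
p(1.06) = 0.04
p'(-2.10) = 0.00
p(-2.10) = 0.02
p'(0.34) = 0.01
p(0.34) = 0.03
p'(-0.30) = 0.01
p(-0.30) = 0.03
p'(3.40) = 0.11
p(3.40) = 0.15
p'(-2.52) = 0.00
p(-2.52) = 0.01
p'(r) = -2/(r - 6)^3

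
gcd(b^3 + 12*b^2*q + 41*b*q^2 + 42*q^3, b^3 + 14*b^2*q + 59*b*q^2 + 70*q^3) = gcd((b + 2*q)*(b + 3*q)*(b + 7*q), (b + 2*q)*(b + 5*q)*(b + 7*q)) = b^2 + 9*b*q + 14*q^2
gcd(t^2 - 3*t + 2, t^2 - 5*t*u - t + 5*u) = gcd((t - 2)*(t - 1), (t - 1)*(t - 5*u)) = t - 1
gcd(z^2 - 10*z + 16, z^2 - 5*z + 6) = z - 2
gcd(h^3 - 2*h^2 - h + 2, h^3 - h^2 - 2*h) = h^2 - h - 2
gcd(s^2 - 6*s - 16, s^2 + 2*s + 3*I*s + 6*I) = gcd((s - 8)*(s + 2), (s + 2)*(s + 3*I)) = s + 2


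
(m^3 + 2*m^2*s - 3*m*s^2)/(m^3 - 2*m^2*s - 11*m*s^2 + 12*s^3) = m/(m - 4*s)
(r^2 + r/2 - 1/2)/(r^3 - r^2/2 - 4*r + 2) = (r + 1)/(r^2 - 4)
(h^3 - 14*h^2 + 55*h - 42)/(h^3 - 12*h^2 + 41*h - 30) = (h - 7)/(h - 5)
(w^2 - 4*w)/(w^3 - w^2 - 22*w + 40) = w/(w^2 + 3*w - 10)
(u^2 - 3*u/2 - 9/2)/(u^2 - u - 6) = (u + 3/2)/(u + 2)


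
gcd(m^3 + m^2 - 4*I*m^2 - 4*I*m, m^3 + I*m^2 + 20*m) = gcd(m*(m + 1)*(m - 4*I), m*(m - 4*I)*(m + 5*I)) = m^2 - 4*I*m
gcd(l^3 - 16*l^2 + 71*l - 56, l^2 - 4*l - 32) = l - 8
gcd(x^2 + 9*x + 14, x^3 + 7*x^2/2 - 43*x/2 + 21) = x + 7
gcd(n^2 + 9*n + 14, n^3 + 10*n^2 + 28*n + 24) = n + 2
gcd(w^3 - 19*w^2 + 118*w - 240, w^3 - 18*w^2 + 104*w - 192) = w^2 - 14*w + 48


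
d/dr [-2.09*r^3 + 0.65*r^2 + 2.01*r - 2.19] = -6.27*r^2 + 1.3*r + 2.01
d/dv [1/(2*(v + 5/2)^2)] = -8/(2*v + 5)^3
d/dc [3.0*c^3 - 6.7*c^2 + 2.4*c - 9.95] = 9.0*c^2 - 13.4*c + 2.4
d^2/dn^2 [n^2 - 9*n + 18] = 2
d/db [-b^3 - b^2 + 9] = b*(-3*b - 2)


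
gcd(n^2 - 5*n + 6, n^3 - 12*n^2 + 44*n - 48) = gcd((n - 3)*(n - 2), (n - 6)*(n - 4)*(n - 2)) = n - 2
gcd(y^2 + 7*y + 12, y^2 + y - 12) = y + 4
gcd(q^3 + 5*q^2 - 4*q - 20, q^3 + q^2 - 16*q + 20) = q^2 + 3*q - 10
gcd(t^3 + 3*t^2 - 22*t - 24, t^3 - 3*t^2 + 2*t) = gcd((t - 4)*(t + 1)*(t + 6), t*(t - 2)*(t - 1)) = 1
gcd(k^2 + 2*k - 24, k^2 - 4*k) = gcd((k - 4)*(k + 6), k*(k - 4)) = k - 4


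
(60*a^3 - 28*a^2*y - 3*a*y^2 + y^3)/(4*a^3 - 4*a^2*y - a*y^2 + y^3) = (-30*a^2 - a*y + y^2)/(-2*a^2 + a*y + y^2)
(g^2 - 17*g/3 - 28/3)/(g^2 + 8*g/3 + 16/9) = 3*(g - 7)/(3*g + 4)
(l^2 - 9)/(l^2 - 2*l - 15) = (l - 3)/(l - 5)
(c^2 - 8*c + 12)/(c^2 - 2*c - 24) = (c - 2)/(c + 4)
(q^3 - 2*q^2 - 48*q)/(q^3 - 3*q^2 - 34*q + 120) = q*(q - 8)/(q^2 - 9*q + 20)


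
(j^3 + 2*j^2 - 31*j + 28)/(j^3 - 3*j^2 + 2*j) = (j^2 + 3*j - 28)/(j*(j - 2))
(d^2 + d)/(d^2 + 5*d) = (d + 1)/(d + 5)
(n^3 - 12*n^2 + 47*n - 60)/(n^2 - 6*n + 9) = (n^2 - 9*n + 20)/(n - 3)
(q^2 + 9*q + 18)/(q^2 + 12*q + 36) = (q + 3)/(q + 6)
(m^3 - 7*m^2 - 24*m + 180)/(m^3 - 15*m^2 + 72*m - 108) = (m + 5)/(m - 3)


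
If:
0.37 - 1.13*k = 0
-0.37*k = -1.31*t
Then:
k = 0.33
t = 0.09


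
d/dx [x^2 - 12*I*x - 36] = 2*x - 12*I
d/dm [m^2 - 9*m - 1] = 2*m - 9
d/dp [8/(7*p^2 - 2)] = -112*p/(7*p^2 - 2)^2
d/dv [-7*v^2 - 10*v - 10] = -14*v - 10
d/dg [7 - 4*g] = -4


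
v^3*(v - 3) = v^4 - 3*v^3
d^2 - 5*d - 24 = (d - 8)*(d + 3)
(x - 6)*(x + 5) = x^2 - x - 30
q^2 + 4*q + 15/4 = (q + 3/2)*(q + 5/2)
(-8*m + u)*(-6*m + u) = 48*m^2 - 14*m*u + u^2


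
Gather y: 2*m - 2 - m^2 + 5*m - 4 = -m^2 + 7*m - 6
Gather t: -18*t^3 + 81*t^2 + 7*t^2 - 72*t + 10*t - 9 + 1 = -18*t^3 + 88*t^2 - 62*t - 8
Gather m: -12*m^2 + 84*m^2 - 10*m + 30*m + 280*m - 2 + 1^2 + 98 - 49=72*m^2 + 300*m + 48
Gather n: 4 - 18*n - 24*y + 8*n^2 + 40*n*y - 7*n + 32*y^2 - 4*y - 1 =8*n^2 + n*(40*y - 25) + 32*y^2 - 28*y + 3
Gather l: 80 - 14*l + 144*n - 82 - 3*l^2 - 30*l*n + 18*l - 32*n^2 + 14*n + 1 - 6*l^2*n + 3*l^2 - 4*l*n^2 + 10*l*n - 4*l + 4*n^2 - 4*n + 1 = -6*l^2*n + l*(-4*n^2 - 20*n) - 28*n^2 + 154*n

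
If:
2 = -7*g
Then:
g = -2/7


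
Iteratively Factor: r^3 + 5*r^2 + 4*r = (r)*(r^2 + 5*r + 4) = r*(r + 1)*(r + 4)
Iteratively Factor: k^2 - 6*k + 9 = (k - 3)*(k - 3)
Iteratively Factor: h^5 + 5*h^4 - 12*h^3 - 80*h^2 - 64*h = (h + 4)*(h^4 + h^3 - 16*h^2 - 16*h) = (h - 4)*(h + 4)*(h^3 + 5*h^2 + 4*h) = h*(h - 4)*(h + 4)*(h^2 + 5*h + 4) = h*(h - 4)*(h + 1)*(h + 4)*(h + 4)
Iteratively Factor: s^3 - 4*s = (s)*(s^2 - 4) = s*(s - 2)*(s + 2)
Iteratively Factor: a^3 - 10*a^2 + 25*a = (a - 5)*(a^2 - 5*a) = (a - 5)^2*(a)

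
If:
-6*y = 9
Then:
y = -3/2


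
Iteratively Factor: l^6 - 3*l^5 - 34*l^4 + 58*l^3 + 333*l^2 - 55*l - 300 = (l - 5)*(l^5 + 2*l^4 - 24*l^3 - 62*l^2 + 23*l + 60) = (l - 5)*(l + 1)*(l^4 + l^3 - 25*l^2 - 37*l + 60) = (l - 5)^2*(l + 1)*(l^3 + 6*l^2 + 5*l - 12) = (l - 5)^2*(l + 1)*(l + 3)*(l^2 + 3*l - 4) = (l - 5)^2*(l - 1)*(l + 1)*(l + 3)*(l + 4)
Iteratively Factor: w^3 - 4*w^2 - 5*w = (w - 5)*(w^2 + w) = (w - 5)*(w + 1)*(w)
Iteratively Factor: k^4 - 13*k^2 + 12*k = (k - 1)*(k^3 + k^2 - 12*k) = (k - 3)*(k - 1)*(k^2 + 4*k) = (k - 3)*(k - 1)*(k + 4)*(k)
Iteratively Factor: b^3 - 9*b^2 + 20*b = (b - 4)*(b^2 - 5*b) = b*(b - 4)*(b - 5)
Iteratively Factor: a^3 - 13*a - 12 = (a + 3)*(a^2 - 3*a - 4) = (a - 4)*(a + 3)*(a + 1)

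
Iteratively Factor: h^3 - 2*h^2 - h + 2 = (h - 1)*(h^2 - h - 2) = (h - 2)*(h - 1)*(h + 1)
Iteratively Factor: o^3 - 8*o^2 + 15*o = (o - 5)*(o^2 - 3*o) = o*(o - 5)*(o - 3)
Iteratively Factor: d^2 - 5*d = (d)*(d - 5)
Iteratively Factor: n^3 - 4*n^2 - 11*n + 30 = (n + 3)*(n^2 - 7*n + 10) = (n - 5)*(n + 3)*(n - 2)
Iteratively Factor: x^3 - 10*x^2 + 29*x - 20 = (x - 5)*(x^2 - 5*x + 4) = (x - 5)*(x - 1)*(x - 4)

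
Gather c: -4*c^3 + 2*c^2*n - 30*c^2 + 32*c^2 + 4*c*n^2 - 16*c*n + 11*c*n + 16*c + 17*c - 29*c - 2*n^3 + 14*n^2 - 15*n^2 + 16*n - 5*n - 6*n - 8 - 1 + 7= -4*c^3 + c^2*(2*n + 2) + c*(4*n^2 - 5*n + 4) - 2*n^3 - n^2 + 5*n - 2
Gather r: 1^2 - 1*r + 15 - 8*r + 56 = 72 - 9*r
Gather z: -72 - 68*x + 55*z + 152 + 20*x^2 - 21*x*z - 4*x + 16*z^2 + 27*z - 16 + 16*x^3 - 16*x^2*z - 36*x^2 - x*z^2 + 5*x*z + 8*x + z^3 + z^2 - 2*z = 16*x^3 - 16*x^2 - 64*x + z^3 + z^2*(17 - x) + z*(-16*x^2 - 16*x + 80) + 64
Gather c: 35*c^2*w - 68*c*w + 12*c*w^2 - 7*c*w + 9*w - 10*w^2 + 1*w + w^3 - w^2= 35*c^2*w + c*(12*w^2 - 75*w) + w^3 - 11*w^2 + 10*w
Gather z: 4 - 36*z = 4 - 36*z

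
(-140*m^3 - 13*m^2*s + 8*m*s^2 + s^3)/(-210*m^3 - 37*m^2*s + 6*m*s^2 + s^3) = (-4*m + s)/(-6*m + s)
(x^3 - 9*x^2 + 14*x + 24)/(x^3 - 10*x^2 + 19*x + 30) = (x - 4)/(x - 5)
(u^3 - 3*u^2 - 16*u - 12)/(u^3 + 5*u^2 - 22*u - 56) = (u^2 - 5*u - 6)/(u^2 + 3*u - 28)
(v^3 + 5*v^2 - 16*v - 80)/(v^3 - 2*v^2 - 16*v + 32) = (v + 5)/(v - 2)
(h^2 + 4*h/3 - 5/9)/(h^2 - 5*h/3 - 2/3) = (-9*h^2 - 12*h + 5)/(3*(-3*h^2 + 5*h + 2))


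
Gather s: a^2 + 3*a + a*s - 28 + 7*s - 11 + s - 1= a^2 + 3*a + s*(a + 8) - 40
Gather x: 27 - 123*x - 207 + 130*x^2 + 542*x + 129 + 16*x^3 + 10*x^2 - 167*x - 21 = 16*x^3 + 140*x^2 + 252*x - 72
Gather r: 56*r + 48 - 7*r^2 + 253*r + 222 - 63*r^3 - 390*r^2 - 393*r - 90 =-63*r^3 - 397*r^2 - 84*r + 180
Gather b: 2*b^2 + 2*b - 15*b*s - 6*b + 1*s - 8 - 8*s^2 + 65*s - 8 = 2*b^2 + b*(-15*s - 4) - 8*s^2 + 66*s - 16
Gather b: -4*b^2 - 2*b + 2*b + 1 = 1 - 4*b^2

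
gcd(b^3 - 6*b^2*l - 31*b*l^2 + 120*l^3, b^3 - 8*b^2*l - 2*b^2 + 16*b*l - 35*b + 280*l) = b - 8*l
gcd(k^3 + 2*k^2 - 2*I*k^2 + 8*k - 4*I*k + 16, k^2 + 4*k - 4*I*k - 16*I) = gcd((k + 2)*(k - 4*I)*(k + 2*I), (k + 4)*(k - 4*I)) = k - 4*I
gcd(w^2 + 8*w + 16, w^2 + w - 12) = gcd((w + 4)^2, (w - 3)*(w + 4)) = w + 4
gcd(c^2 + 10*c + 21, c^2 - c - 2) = 1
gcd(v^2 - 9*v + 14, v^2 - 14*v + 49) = v - 7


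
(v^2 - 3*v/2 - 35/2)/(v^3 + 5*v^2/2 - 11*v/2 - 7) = (v - 5)/(v^2 - v - 2)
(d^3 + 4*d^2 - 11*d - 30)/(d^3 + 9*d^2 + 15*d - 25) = (d^2 - d - 6)/(d^2 + 4*d - 5)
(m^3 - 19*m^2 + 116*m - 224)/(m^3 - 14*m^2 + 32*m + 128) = (m^2 - 11*m + 28)/(m^2 - 6*m - 16)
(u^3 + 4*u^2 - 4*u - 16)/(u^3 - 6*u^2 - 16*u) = (u^2 + 2*u - 8)/(u*(u - 8))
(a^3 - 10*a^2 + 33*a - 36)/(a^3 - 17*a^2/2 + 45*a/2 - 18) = 2*(a - 3)/(2*a - 3)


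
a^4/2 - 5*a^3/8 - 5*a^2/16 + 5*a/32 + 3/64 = (a/2 + 1/4)*(a - 3/2)*(a - 1/2)*(a + 1/4)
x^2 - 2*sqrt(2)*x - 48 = (x - 6*sqrt(2))*(x + 4*sqrt(2))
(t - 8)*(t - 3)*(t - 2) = t^3 - 13*t^2 + 46*t - 48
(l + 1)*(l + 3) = l^2 + 4*l + 3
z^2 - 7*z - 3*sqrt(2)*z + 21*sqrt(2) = (z - 7)*(z - 3*sqrt(2))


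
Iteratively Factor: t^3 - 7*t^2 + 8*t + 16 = (t + 1)*(t^2 - 8*t + 16) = (t - 4)*(t + 1)*(t - 4)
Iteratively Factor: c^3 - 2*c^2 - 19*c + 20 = (c - 5)*(c^2 + 3*c - 4) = (c - 5)*(c - 1)*(c + 4)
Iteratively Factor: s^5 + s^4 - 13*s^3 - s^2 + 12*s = (s + 1)*(s^4 - 13*s^2 + 12*s) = (s - 1)*(s + 1)*(s^3 + s^2 - 12*s) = s*(s - 1)*(s + 1)*(s^2 + s - 12) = s*(s - 3)*(s - 1)*(s + 1)*(s + 4)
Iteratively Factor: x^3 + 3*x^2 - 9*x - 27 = (x + 3)*(x^2 - 9) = (x - 3)*(x + 3)*(x + 3)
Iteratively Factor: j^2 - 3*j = (j - 3)*(j)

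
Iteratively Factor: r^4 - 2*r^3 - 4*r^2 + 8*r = (r - 2)*(r^3 - 4*r) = (r - 2)*(r + 2)*(r^2 - 2*r) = (r - 2)^2*(r + 2)*(r)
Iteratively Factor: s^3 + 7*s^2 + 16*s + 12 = (s + 3)*(s^2 + 4*s + 4) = (s + 2)*(s + 3)*(s + 2)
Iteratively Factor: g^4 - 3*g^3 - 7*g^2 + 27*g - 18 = (g + 3)*(g^3 - 6*g^2 + 11*g - 6) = (g - 3)*(g + 3)*(g^2 - 3*g + 2) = (g - 3)*(g - 1)*(g + 3)*(g - 2)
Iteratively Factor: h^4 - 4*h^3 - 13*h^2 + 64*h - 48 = (h + 4)*(h^3 - 8*h^2 + 19*h - 12) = (h - 1)*(h + 4)*(h^2 - 7*h + 12) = (h - 4)*(h - 1)*(h + 4)*(h - 3)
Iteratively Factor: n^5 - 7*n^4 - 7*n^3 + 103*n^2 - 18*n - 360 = (n - 5)*(n^4 - 2*n^3 - 17*n^2 + 18*n + 72) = (n - 5)*(n + 2)*(n^3 - 4*n^2 - 9*n + 36) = (n - 5)*(n - 3)*(n + 2)*(n^2 - n - 12) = (n - 5)*(n - 4)*(n - 3)*(n + 2)*(n + 3)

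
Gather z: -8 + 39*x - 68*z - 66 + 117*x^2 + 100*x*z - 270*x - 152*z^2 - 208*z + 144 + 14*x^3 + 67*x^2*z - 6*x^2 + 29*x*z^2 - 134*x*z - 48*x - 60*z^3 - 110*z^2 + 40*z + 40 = 14*x^3 + 111*x^2 - 279*x - 60*z^3 + z^2*(29*x - 262) + z*(67*x^2 - 34*x - 236) + 110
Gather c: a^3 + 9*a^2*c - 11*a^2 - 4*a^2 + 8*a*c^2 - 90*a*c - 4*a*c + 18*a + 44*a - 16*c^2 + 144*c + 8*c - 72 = a^3 - 15*a^2 + 62*a + c^2*(8*a - 16) + c*(9*a^2 - 94*a + 152) - 72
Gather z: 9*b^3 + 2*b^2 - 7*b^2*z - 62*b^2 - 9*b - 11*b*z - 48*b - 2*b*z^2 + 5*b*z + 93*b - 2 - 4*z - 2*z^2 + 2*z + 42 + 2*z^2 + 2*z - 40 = 9*b^3 - 60*b^2 - 2*b*z^2 + 36*b + z*(-7*b^2 - 6*b)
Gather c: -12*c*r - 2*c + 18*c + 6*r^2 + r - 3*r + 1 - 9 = c*(16 - 12*r) + 6*r^2 - 2*r - 8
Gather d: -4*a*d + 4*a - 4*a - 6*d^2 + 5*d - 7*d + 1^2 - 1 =-6*d^2 + d*(-4*a - 2)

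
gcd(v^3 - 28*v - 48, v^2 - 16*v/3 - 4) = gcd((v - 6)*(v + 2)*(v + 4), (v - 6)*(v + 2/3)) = v - 6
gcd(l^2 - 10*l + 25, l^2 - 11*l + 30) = l - 5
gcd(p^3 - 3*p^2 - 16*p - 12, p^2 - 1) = p + 1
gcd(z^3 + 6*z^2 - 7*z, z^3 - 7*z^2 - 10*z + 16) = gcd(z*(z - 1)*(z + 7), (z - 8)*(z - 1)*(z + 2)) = z - 1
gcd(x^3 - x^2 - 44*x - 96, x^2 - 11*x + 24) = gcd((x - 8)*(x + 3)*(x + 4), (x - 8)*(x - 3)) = x - 8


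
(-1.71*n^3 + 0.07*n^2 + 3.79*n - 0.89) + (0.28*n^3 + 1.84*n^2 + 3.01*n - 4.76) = -1.43*n^3 + 1.91*n^2 + 6.8*n - 5.65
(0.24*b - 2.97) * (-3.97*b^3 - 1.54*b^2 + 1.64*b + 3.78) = -0.9528*b^4 + 11.4213*b^3 + 4.9674*b^2 - 3.9636*b - 11.2266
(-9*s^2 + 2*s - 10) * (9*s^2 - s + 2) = -81*s^4 + 27*s^3 - 110*s^2 + 14*s - 20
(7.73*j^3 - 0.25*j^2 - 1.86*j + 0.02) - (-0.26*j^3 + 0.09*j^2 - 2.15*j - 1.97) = 7.99*j^3 - 0.34*j^2 + 0.29*j + 1.99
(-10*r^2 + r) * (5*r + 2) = -50*r^3 - 15*r^2 + 2*r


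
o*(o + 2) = o^2 + 2*o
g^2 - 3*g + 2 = (g - 2)*(g - 1)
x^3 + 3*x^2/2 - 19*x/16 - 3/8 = (x - 3/4)*(x + 1/4)*(x + 2)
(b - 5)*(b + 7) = b^2 + 2*b - 35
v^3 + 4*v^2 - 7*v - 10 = (v - 2)*(v + 1)*(v + 5)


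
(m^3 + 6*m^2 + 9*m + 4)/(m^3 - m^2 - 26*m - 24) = (m + 1)/(m - 6)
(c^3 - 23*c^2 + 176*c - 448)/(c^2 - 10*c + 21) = (c^2 - 16*c + 64)/(c - 3)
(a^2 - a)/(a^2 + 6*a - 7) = a/(a + 7)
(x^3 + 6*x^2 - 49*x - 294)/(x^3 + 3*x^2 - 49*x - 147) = (x + 6)/(x + 3)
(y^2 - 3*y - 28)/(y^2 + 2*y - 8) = (y - 7)/(y - 2)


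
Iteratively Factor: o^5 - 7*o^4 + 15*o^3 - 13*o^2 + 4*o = (o - 1)*(o^4 - 6*o^3 + 9*o^2 - 4*o) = o*(o - 1)*(o^3 - 6*o^2 + 9*o - 4) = o*(o - 1)^2*(o^2 - 5*o + 4) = o*(o - 1)^3*(o - 4)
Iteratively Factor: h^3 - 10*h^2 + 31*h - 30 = (h - 3)*(h^2 - 7*h + 10) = (h - 3)*(h - 2)*(h - 5)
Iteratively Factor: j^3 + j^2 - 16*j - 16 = (j + 1)*(j^2 - 16) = (j - 4)*(j + 1)*(j + 4)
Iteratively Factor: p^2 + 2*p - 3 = (p - 1)*(p + 3)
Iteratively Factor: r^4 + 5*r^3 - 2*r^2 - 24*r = (r + 3)*(r^3 + 2*r^2 - 8*r) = r*(r + 3)*(r^2 + 2*r - 8) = r*(r + 3)*(r + 4)*(r - 2)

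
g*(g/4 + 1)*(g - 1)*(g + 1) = g^4/4 + g^3 - g^2/4 - g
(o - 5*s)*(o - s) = o^2 - 6*o*s + 5*s^2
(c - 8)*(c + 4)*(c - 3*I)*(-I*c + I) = -I*c^4 - 3*c^3 + 5*I*c^3 + 15*c^2 + 28*I*c^2 + 84*c - 32*I*c - 96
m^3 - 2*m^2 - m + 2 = (m - 2)*(m - 1)*(m + 1)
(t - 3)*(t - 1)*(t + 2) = t^3 - 2*t^2 - 5*t + 6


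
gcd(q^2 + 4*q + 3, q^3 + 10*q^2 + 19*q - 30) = 1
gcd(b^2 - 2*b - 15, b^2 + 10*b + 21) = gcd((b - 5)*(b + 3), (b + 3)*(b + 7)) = b + 3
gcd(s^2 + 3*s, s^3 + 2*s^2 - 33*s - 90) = s + 3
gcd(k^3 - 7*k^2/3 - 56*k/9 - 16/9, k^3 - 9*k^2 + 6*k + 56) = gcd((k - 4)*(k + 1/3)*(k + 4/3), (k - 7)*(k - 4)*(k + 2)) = k - 4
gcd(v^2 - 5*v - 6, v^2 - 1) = v + 1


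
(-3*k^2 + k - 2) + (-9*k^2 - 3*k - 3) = -12*k^2 - 2*k - 5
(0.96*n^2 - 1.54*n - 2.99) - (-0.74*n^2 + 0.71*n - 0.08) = 1.7*n^2 - 2.25*n - 2.91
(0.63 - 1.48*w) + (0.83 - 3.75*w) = 1.46 - 5.23*w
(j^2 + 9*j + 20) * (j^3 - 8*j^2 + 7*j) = j^5 + j^4 - 45*j^3 - 97*j^2 + 140*j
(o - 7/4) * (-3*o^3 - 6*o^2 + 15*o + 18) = -3*o^4 - 3*o^3/4 + 51*o^2/2 - 33*o/4 - 63/2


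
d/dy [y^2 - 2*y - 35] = 2*y - 2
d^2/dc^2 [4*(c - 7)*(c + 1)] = 8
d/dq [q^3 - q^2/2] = q*(3*q - 1)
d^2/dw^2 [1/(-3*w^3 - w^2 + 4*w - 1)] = 2*((9*w + 1)*(3*w^3 + w^2 - 4*w + 1) - (9*w^2 + 2*w - 4)^2)/(3*w^3 + w^2 - 4*w + 1)^3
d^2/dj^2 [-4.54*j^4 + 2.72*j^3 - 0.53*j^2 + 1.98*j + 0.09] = -54.48*j^2 + 16.32*j - 1.06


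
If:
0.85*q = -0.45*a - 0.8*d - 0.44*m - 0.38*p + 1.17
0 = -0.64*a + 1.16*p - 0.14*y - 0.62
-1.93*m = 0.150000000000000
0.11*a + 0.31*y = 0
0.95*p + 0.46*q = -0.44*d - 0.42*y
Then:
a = -2.81818181818182*y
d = -5.49412225705329*y - 148.682968554583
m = -0.08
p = 0.53448275862069 - 1.43416927899687*y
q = 7.30407523510972*y + 141.11466857245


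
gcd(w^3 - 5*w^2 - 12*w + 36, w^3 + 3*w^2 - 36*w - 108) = w^2 - 3*w - 18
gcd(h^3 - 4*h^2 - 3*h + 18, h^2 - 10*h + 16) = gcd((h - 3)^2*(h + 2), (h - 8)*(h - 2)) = 1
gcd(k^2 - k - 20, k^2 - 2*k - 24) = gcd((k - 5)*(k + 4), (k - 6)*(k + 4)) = k + 4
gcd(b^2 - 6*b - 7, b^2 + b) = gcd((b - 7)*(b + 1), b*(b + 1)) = b + 1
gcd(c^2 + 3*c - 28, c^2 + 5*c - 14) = c + 7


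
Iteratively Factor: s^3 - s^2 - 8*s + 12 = (s - 2)*(s^2 + s - 6) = (s - 2)^2*(s + 3)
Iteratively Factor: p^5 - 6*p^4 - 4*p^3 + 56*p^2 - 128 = (p - 4)*(p^4 - 2*p^3 - 12*p^2 + 8*p + 32) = (p - 4)*(p + 2)*(p^3 - 4*p^2 - 4*p + 16) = (p - 4)^2*(p + 2)*(p^2 - 4) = (p - 4)^2*(p - 2)*(p + 2)*(p + 2)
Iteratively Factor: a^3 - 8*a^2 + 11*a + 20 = (a + 1)*(a^2 - 9*a + 20) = (a - 5)*(a + 1)*(a - 4)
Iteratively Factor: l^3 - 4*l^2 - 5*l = (l - 5)*(l^2 + l) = (l - 5)*(l + 1)*(l)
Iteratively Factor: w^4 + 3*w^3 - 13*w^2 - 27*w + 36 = (w + 3)*(w^3 - 13*w + 12) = (w - 1)*(w + 3)*(w^2 + w - 12) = (w - 1)*(w + 3)*(w + 4)*(w - 3)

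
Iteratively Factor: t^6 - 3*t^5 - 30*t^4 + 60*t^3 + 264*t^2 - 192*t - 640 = (t + 4)*(t^5 - 7*t^4 - 2*t^3 + 68*t^2 - 8*t - 160) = (t - 5)*(t + 4)*(t^4 - 2*t^3 - 12*t^2 + 8*t + 32) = (t - 5)*(t - 4)*(t + 4)*(t^3 + 2*t^2 - 4*t - 8) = (t - 5)*(t - 4)*(t + 2)*(t + 4)*(t^2 - 4) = (t - 5)*(t - 4)*(t - 2)*(t + 2)*(t + 4)*(t + 2)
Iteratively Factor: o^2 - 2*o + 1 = (o - 1)*(o - 1)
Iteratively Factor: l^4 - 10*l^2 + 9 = (l + 1)*(l^3 - l^2 - 9*l + 9) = (l - 1)*(l + 1)*(l^2 - 9) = (l - 3)*(l - 1)*(l + 1)*(l + 3)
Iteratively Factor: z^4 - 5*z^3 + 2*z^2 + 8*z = (z - 4)*(z^3 - z^2 - 2*z) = (z - 4)*(z + 1)*(z^2 - 2*z) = (z - 4)*(z - 2)*(z + 1)*(z)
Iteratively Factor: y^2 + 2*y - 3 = (y - 1)*(y + 3)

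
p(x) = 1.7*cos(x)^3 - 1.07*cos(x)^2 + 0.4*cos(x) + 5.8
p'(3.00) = -1.06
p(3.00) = 2.71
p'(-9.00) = 2.71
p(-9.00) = 3.26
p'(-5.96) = -0.94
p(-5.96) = 6.67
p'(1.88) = -1.45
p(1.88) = 5.53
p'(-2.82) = 2.22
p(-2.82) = 3.01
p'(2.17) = -2.67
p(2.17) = 4.93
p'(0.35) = -0.99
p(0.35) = 6.64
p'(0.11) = -0.36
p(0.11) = 6.81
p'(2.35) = -3.15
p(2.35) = 4.40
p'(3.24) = 0.74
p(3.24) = 2.67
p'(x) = -5.1*sin(x)*cos(x)^2 + 2.14*sin(x)*cos(x) - 0.4*sin(x) = (-5.1*cos(x)^2 + 2.14*cos(x) - 0.4)*sin(x)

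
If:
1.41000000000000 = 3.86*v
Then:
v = 0.37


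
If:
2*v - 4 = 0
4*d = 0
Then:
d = 0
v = 2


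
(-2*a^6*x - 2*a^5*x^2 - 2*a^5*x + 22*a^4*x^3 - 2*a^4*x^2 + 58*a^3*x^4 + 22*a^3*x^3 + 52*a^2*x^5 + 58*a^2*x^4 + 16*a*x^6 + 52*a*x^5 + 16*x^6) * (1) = -2*a^6*x - 2*a^5*x^2 - 2*a^5*x + 22*a^4*x^3 - 2*a^4*x^2 + 58*a^3*x^4 + 22*a^3*x^3 + 52*a^2*x^5 + 58*a^2*x^4 + 16*a*x^6 + 52*a*x^5 + 16*x^6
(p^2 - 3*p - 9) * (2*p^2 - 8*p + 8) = 2*p^4 - 14*p^3 + 14*p^2 + 48*p - 72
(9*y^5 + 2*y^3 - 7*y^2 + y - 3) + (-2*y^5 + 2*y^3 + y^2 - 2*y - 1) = 7*y^5 + 4*y^3 - 6*y^2 - y - 4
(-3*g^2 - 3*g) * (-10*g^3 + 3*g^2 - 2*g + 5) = 30*g^5 + 21*g^4 - 3*g^3 - 9*g^2 - 15*g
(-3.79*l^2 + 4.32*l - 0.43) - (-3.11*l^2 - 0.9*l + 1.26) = -0.68*l^2 + 5.22*l - 1.69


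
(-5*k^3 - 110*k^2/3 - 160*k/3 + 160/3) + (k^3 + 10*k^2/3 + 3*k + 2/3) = -4*k^3 - 100*k^2/3 - 151*k/3 + 54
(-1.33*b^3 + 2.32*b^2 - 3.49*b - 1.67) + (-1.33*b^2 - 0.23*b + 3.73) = -1.33*b^3 + 0.99*b^2 - 3.72*b + 2.06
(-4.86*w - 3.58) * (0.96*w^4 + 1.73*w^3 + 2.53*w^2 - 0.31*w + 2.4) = -4.6656*w^5 - 11.8446*w^4 - 18.4892*w^3 - 7.5508*w^2 - 10.5542*w - 8.592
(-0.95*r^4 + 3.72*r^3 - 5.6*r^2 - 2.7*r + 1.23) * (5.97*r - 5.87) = -5.6715*r^5 + 27.7849*r^4 - 55.2684*r^3 + 16.753*r^2 + 23.1921*r - 7.2201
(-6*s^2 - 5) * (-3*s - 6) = 18*s^3 + 36*s^2 + 15*s + 30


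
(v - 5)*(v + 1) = v^2 - 4*v - 5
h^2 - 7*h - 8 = (h - 8)*(h + 1)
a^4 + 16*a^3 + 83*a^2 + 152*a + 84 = (a + 1)*(a + 2)*(a + 6)*(a + 7)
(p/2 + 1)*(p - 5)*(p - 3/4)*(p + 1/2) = p^4/2 - 13*p^3/8 - 77*p^2/16 + 29*p/16 + 15/8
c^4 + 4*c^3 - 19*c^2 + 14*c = c*(c - 2)*(c - 1)*(c + 7)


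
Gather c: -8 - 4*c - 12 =-4*c - 20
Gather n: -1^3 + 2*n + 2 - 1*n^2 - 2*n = 1 - n^2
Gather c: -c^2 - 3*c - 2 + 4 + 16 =-c^2 - 3*c + 18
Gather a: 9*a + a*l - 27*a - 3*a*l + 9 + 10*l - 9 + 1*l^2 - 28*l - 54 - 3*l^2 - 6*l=a*(-2*l - 18) - 2*l^2 - 24*l - 54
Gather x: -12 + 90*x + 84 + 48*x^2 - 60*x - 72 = 48*x^2 + 30*x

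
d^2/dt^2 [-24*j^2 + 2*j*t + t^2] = 2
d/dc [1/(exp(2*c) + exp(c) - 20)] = (-2*exp(c) - 1)*exp(c)/(exp(2*c) + exp(c) - 20)^2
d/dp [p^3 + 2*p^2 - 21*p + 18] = 3*p^2 + 4*p - 21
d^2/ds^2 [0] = 0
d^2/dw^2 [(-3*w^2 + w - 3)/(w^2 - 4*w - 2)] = 2*(-11*w^3 - 27*w^2 + 42*w - 74)/(w^6 - 12*w^5 + 42*w^4 - 16*w^3 - 84*w^2 - 48*w - 8)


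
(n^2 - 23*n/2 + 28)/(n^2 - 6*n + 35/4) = 2*(n - 8)/(2*n - 5)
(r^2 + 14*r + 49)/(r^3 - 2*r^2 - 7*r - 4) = (r^2 + 14*r + 49)/(r^3 - 2*r^2 - 7*r - 4)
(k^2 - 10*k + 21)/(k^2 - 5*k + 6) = (k - 7)/(k - 2)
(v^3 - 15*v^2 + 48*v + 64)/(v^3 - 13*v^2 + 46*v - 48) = (v^2 - 7*v - 8)/(v^2 - 5*v + 6)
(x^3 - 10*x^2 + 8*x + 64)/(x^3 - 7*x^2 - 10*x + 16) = (x - 4)/(x - 1)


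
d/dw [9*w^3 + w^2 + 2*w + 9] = 27*w^2 + 2*w + 2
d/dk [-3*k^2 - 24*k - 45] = -6*k - 24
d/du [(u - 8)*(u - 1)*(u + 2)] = 3*u^2 - 14*u - 10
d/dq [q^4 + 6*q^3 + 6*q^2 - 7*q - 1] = 4*q^3 + 18*q^2 + 12*q - 7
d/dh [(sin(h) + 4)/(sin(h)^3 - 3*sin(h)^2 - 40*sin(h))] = (-2*sin(h)^3 - 9*sin(h)^2 + 24*sin(h) + 160)*cos(h)/((sin(h) - 8)^2*(sin(h) + 5)^2*sin(h)^2)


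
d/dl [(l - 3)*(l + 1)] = 2*l - 2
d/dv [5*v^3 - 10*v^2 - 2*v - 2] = 15*v^2 - 20*v - 2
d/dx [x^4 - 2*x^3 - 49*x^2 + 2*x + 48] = 4*x^3 - 6*x^2 - 98*x + 2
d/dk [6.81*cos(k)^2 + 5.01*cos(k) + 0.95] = -(13.62*cos(k) + 5.01)*sin(k)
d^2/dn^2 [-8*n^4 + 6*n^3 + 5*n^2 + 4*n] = -96*n^2 + 36*n + 10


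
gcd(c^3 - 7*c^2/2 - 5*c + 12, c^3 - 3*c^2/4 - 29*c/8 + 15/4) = c^2 + c/2 - 3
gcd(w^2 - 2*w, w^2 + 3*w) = w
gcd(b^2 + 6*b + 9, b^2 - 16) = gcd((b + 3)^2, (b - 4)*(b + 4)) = 1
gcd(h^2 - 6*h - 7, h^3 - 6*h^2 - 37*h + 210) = h - 7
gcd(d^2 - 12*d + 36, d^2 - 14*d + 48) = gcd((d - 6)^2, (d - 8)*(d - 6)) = d - 6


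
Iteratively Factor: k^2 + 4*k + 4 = (k + 2)*(k + 2)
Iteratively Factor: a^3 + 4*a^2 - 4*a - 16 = (a - 2)*(a^2 + 6*a + 8) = (a - 2)*(a + 4)*(a + 2)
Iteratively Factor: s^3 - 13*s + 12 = (s - 1)*(s^2 + s - 12) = (s - 3)*(s - 1)*(s + 4)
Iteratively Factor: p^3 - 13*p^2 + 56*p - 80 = (p - 4)*(p^2 - 9*p + 20) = (p - 4)^2*(p - 5)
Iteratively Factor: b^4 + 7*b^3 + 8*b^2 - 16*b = (b + 4)*(b^3 + 3*b^2 - 4*b) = (b + 4)^2*(b^2 - b) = (b - 1)*(b + 4)^2*(b)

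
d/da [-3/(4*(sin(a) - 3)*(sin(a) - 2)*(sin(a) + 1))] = 3*(3*sin(a)^2 - 8*sin(a) + 1)*cos(a)/(4*(sin(a) - 3)^2*(sin(a) - 2)^2*(sin(a) + 1)^2)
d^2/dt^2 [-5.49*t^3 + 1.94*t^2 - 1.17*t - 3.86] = 3.88 - 32.94*t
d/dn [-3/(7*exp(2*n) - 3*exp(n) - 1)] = (42*exp(n) - 9)*exp(n)/(-7*exp(2*n) + 3*exp(n) + 1)^2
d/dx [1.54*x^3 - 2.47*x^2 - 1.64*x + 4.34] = 4.62*x^2 - 4.94*x - 1.64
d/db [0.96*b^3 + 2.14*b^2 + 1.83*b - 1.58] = 2.88*b^2 + 4.28*b + 1.83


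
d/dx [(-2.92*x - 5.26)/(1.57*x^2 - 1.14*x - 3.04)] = (4.5844*x^2 + 16.5164*x + 2.8804)/(2.4649*x^4 - 3.5796*x^3 - 8.246*x^2 + 6.9312*x + 9.2416)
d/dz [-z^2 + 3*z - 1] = 3 - 2*z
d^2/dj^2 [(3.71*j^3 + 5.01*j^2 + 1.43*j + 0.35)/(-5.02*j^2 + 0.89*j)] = (1.13686837721616e-13*j^5 - 122.717882*j^3 - 52.92084*j^2 + 9.38238*j - 0.55447)/(j^3*(126.506008*j^3 - 67.285068*j^2 + 11.929026*j - 0.704969))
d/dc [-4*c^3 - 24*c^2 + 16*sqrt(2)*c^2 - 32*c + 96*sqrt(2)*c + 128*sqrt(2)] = -12*c^2 - 48*c + 32*sqrt(2)*c - 32 + 96*sqrt(2)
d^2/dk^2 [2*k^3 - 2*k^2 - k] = 12*k - 4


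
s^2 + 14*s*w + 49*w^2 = (s + 7*w)^2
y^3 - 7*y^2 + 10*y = y*(y - 5)*(y - 2)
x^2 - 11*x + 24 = (x - 8)*(x - 3)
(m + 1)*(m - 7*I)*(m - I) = m^3 + m^2 - 8*I*m^2 - 7*m - 8*I*m - 7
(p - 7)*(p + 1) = p^2 - 6*p - 7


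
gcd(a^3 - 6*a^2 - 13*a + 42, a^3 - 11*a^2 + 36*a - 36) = a - 2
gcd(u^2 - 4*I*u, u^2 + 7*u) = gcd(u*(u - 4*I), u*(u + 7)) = u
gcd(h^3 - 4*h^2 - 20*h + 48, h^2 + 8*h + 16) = h + 4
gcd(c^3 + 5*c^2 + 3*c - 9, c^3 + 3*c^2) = c + 3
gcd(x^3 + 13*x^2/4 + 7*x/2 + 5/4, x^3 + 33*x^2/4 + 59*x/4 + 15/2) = x^2 + 9*x/4 + 5/4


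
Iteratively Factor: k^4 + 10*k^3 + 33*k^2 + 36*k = (k + 3)*(k^3 + 7*k^2 + 12*k) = k*(k + 3)*(k^2 + 7*k + 12) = k*(k + 3)*(k + 4)*(k + 3)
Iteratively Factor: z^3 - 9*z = (z)*(z^2 - 9) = z*(z + 3)*(z - 3)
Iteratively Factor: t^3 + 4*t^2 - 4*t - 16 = (t + 2)*(t^2 + 2*t - 8) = (t + 2)*(t + 4)*(t - 2)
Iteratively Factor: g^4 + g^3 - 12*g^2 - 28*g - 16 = (g - 4)*(g^3 + 5*g^2 + 8*g + 4) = (g - 4)*(g + 2)*(g^2 + 3*g + 2) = (g - 4)*(g + 1)*(g + 2)*(g + 2)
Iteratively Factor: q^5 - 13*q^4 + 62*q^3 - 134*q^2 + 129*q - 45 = (q - 5)*(q^4 - 8*q^3 + 22*q^2 - 24*q + 9) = (q - 5)*(q - 3)*(q^3 - 5*q^2 + 7*q - 3) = (q - 5)*(q - 3)*(q - 1)*(q^2 - 4*q + 3) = (q - 5)*(q - 3)^2*(q - 1)*(q - 1)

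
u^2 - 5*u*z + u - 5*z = (u + 1)*(u - 5*z)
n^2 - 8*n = n*(n - 8)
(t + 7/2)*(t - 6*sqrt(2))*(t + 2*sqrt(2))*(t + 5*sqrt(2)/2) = t^4 - 3*sqrt(2)*t^3/2 + 7*t^3/2 - 44*t^2 - 21*sqrt(2)*t^2/4 - 154*t - 60*sqrt(2)*t - 210*sqrt(2)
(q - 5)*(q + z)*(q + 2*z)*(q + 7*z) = q^4 + 10*q^3*z - 5*q^3 + 23*q^2*z^2 - 50*q^2*z + 14*q*z^3 - 115*q*z^2 - 70*z^3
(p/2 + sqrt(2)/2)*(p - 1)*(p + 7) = p^3/2 + sqrt(2)*p^2/2 + 3*p^2 - 7*p/2 + 3*sqrt(2)*p - 7*sqrt(2)/2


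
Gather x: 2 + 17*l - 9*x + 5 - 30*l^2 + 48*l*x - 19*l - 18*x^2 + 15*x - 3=-30*l^2 - 2*l - 18*x^2 + x*(48*l + 6) + 4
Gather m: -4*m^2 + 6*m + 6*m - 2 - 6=-4*m^2 + 12*m - 8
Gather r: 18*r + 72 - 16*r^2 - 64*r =-16*r^2 - 46*r + 72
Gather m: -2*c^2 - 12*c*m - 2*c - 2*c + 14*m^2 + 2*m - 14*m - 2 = -2*c^2 - 4*c + 14*m^2 + m*(-12*c - 12) - 2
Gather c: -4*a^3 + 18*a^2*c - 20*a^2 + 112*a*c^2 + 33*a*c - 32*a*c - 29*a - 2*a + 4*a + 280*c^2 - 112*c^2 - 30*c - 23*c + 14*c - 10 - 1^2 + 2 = -4*a^3 - 20*a^2 - 27*a + c^2*(112*a + 168) + c*(18*a^2 + a - 39) - 9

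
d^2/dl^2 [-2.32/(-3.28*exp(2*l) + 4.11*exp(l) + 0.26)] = ((9.5352 - 30.4384*exp(l))*(-3.28*exp(2*l) + 4.11*exp(l) + 0.26) - 2.32*(6.56*exp(l) - 4.11)*(13.12*exp(l) - 8.22)*exp(l))*exp(l)/(-3.28*exp(2*l) + 4.11*exp(l) + 0.26)^3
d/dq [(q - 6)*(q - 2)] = 2*q - 8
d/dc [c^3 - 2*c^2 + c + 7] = 3*c^2 - 4*c + 1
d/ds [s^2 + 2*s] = 2*s + 2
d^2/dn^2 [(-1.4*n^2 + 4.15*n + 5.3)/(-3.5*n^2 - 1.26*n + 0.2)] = (-114.023*n^3 - 383.67*n^2 - 157.668*n - 26.22816)/(42.875*n^6 + 46.305*n^5 + 9.3198*n^4 - 3.291624*n^3 - 0.53256*n^2 + 0.1512*n - 0.008)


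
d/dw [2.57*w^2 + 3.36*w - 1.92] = 5.14*w + 3.36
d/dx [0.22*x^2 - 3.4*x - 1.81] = 0.44*x - 3.4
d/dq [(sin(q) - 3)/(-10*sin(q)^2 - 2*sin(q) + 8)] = (5*sin(q)^2 - 30*sin(q) + 1)*cos(q)/(2*(5*sin(q)^2 + sin(q) - 4)^2)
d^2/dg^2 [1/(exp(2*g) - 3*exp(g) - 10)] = ((3 - 4*exp(g))*(-exp(2*g) + 3*exp(g) + 10) - 2*(2*exp(g) - 3)^2*exp(g))*exp(g)/(-exp(2*g) + 3*exp(g) + 10)^3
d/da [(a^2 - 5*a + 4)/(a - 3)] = (a^2 - 6*a + 11)/(a^2 - 6*a + 9)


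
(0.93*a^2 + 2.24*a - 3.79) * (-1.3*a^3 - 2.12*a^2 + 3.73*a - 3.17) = -1.209*a^5 - 4.8836*a^4 + 3.6471*a^3 + 13.4419*a^2 - 21.2375*a + 12.0143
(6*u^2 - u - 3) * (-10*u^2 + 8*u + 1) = -60*u^4 + 58*u^3 + 28*u^2 - 25*u - 3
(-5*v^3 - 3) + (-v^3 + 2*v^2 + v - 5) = -6*v^3 + 2*v^2 + v - 8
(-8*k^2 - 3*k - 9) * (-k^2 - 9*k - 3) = 8*k^4 + 75*k^3 + 60*k^2 + 90*k + 27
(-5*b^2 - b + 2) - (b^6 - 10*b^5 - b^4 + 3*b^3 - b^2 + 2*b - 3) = -b^6 + 10*b^5 + b^4 - 3*b^3 - 4*b^2 - 3*b + 5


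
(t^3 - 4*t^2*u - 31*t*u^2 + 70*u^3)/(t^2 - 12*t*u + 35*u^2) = (t^2 + 3*t*u - 10*u^2)/(t - 5*u)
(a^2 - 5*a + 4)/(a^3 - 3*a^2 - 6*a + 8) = 1/(a + 2)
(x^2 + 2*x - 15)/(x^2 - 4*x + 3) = (x + 5)/(x - 1)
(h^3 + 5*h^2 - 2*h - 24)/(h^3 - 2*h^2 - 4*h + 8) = (h^2 + 7*h + 12)/(h^2 - 4)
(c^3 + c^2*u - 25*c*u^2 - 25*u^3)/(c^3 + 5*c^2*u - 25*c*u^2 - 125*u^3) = (c + u)/(c + 5*u)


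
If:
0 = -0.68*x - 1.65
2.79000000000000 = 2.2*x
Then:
No Solution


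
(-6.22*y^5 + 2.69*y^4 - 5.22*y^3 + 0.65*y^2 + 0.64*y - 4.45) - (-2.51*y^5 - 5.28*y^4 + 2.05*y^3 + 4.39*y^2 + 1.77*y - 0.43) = -3.71*y^5 + 7.97*y^4 - 7.27*y^3 - 3.74*y^2 - 1.13*y - 4.02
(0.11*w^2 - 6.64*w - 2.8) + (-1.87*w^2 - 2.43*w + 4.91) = -1.76*w^2 - 9.07*w + 2.11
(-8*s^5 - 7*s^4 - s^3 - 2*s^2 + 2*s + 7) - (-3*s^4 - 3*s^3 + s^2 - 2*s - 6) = -8*s^5 - 4*s^4 + 2*s^3 - 3*s^2 + 4*s + 13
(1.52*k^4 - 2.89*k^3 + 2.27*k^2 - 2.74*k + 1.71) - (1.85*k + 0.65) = 1.52*k^4 - 2.89*k^3 + 2.27*k^2 - 4.59*k + 1.06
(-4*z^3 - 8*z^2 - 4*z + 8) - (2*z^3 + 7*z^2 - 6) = -6*z^3 - 15*z^2 - 4*z + 14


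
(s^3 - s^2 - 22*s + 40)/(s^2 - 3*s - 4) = (s^2 + 3*s - 10)/(s + 1)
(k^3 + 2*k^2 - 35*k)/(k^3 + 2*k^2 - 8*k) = (k^2 + 2*k - 35)/(k^2 + 2*k - 8)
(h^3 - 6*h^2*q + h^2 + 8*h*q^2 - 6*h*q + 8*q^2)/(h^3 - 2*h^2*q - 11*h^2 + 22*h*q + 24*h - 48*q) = (h^2 - 4*h*q + h - 4*q)/(h^2 - 11*h + 24)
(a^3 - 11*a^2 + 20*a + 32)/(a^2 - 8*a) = a - 3 - 4/a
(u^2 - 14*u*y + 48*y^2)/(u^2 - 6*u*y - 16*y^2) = (u - 6*y)/(u + 2*y)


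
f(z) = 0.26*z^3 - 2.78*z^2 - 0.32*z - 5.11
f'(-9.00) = 112.90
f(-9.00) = -416.95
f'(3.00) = -9.98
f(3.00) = -24.07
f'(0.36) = -2.22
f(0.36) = -5.57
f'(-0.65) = 3.62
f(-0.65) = -6.15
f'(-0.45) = 2.34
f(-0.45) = -5.55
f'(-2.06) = 14.44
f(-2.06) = -18.52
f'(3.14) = -10.09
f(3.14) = -25.48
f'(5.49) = -7.34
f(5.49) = -47.63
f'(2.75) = -9.71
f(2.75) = -21.61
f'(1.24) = -6.02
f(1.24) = -9.29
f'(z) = 0.78*z^2 - 5.56*z - 0.32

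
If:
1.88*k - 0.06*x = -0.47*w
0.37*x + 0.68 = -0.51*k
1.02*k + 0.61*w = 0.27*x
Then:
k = 0.31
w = -1.51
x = -2.26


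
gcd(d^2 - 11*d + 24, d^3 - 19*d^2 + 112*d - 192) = d^2 - 11*d + 24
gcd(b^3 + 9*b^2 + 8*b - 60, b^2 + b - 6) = b - 2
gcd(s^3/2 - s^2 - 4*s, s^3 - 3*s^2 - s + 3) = 1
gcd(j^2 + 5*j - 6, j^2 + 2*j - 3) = j - 1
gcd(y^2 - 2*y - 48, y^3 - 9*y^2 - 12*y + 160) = y - 8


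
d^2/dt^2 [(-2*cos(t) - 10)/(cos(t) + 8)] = 6*(sin(t)^2 + 8*cos(t) + 1)/(cos(t) + 8)^3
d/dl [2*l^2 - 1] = 4*l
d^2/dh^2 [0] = 0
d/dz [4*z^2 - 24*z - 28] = 8*z - 24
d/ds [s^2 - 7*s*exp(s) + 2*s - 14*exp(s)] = -7*s*exp(s) + 2*s - 21*exp(s) + 2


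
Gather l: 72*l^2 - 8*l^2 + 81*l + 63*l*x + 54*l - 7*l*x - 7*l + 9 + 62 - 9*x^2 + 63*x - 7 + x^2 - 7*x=64*l^2 + l*(56*x + 128) - 8*x^2 + 56*x + 64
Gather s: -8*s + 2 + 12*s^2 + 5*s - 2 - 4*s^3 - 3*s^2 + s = -4*s^3 + 9*s^2 - 2*s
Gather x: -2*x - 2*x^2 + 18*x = -2*x^2 + 16*x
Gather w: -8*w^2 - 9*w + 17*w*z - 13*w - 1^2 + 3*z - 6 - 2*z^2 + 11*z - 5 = -8*w^2 + w*(17*z - 22) - 2*z^2 + 14*z - 12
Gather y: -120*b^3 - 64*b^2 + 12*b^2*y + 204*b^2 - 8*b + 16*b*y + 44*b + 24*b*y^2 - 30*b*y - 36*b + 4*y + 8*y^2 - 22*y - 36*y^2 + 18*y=-120*b^3 + 140*b^2 + y^2*(24*b - 28) + y*(12*b^2 - 14*b)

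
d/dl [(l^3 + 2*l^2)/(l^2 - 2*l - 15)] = l*(l^3 - 4*l^2 - 49*l - 60)/(l^4 - 4*l^3 - 26*l^2 + 60*l + 225)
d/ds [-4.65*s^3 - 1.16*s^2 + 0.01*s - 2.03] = -13.95*s^2 - 2.32*s + 0.01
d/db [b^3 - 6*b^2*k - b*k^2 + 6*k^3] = 3*b^2 - 12*b*k - k^2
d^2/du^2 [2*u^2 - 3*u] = 4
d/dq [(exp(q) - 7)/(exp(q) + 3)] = 10*exp(q)/(exp(q) + 3)^2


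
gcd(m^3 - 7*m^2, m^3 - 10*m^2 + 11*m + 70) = m - 7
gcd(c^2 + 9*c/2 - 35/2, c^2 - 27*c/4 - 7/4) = 1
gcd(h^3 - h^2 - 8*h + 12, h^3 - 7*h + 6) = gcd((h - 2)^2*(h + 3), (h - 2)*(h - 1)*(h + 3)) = h^2 + h - 6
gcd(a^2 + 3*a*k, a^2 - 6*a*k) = a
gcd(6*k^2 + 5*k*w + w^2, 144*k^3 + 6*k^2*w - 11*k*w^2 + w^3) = 3*k + w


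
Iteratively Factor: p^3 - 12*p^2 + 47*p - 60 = (p - 4)*(p^2 - 8*p + 15) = (p - 5)*(p - 4)*(p - 3)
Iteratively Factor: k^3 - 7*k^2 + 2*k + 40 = (k - 5)*(k^2 - 2*k - 8) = (k - 5)*(k + 2)*(k - 4)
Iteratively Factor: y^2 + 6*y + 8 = (y + 2)*(y + 4)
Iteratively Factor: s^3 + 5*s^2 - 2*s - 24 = (s - 2)*(s^2 + 7*s + 12) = (s - 2)*(s + 3)*(s + 4)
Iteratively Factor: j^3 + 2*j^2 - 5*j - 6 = (j - 2)*(j^2 + 4*j + 3) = (j - 2)*(j + 1)*(j + 3)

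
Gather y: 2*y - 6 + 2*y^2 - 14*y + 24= 2*y^2 - 12*y + 18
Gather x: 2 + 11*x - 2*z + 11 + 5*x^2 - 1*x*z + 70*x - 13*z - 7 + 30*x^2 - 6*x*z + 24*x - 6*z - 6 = 35*x^2 + x*(105 - 7*z) - 21*z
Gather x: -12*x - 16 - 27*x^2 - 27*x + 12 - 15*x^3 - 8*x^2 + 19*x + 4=-15*x^3 - 35*x^2 - 20*x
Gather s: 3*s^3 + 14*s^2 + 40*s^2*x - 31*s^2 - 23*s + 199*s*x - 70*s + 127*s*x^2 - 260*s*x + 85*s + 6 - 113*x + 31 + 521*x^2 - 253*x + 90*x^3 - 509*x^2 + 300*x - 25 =3*s^3 + s^2*(40*x - 17) + s*(127*x^2 - 61*x - 8) + 90*x^3 + 12*x^2 - 66*x + 12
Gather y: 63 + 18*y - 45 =18*y + 18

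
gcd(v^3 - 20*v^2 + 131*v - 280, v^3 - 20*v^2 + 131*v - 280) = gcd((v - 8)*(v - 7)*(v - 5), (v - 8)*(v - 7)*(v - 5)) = v^3 - 20*v^2 + 131*v - 280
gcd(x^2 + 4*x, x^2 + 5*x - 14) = 1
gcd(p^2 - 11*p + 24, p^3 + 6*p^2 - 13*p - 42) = p - 3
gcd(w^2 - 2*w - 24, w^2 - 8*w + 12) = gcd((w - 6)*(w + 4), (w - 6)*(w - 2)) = w - 6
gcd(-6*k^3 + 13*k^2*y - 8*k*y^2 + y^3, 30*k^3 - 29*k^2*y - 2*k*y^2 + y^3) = 6*k^2 - 7*k*y + y^2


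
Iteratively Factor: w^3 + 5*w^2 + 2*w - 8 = (w + 2)*(w^2 + 3*w - 4) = (w - 1)*(w + 2)*(w + 4)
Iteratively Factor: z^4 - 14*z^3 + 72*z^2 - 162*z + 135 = (z - 3)*(z^3 - 11*z^2 + 39*z - 45) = (z - 5)*(z - 3)*(z^2 - 6*z + 9) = (z - 5)*(z - 3)^2*(z - 3)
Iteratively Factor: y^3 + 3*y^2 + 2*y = (y)*(y^2 + 3*y + 2) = y*(y + 2)*(y + 1)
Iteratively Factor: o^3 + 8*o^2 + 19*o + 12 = (o + 1)*(o^2 + 7*o + 12) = (o + 1)*(o + 3)*(o + 4)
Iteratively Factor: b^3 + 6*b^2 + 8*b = (b + 2)*(b^2 + 4*b) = b*(b + 2)*(b + 4)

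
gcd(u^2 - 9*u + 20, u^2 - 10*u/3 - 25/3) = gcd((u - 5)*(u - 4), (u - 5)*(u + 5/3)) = u - 5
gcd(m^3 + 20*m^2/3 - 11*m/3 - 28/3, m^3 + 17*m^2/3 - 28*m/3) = m^2 + 17*m/3 - 28/3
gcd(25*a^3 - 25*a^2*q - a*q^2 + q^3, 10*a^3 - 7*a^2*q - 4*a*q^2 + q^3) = 5*a^2 - 6*a*q + q^2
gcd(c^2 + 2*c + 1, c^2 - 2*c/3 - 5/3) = c + 1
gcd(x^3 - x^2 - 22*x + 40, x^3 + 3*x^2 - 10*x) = x^2 + 3*x - 10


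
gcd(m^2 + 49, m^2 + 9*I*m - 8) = 1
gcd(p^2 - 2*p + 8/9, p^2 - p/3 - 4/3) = p - 4/3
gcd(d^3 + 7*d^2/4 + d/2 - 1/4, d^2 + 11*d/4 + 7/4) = d + 1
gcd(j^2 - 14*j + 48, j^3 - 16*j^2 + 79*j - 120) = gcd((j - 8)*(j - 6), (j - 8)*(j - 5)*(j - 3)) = j - 8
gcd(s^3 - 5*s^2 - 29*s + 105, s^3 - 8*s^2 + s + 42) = s^2 - 10*s + 21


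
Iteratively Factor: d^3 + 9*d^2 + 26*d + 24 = (d + 2)*(d^2 + 7*d + 12) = (d + 2)*(d + 3)*(d + 4)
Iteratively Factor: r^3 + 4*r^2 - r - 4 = (r + 4)*(r^2 - 1) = (r + 1)*(r + 4)*(r - 1)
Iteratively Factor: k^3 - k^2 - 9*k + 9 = (k - 3)*(k^2 + 2*k - 3) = (k - 3)*(k - 1)*(k + 3)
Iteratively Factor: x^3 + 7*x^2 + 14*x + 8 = (x + 2)*(x^2 + 5*x + 4) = (x + 2)*(x + 4)*(x + 1)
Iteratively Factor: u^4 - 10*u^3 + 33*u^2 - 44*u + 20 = (u - 1)*(u^3 - 9*u^2 + 24*u - 20) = (u - 2)*(u - 1)*(u^2 - 7*u + 10) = (u - 5)*(u - 2)*(u - 1)*(u - 2)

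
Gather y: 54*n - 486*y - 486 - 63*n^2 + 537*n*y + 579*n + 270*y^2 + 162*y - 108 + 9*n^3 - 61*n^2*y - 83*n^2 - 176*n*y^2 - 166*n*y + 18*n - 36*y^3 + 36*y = 9*n^3 - 146*n^2 + 651*n - 36*y^3 + y^2*(270 - 176*n) + y*(-61*n^2 + 371*n - 288) - 594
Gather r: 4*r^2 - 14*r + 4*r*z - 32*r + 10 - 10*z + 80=4*r^2 + r*(4*z - 46) - 10*z + 90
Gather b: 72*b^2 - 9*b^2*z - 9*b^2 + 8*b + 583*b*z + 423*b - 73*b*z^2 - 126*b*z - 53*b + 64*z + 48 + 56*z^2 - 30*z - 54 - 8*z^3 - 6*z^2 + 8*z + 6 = b^2*(63 - 9*z) + b*(-73*z^2 + 457*z + 378) - 8*z^3 + 50*z^2 + 42*z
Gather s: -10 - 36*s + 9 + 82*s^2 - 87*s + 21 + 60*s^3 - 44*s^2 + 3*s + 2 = 60*s^3 + 38*s^2 - 120*s + 22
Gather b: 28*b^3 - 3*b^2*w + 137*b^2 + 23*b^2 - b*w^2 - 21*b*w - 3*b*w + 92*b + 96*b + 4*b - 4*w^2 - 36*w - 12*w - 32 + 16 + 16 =28*b^3 + b^2*(160 - 3*w) + b*(-w^2 - 24*w + 192) - 4*w^2 - 48*w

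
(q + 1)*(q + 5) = q^2 + 6*q + 5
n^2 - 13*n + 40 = (n - 8)*(n - 5)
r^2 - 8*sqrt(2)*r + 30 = (r - 5*sqrt(2))*(r - 3*sqrt(2))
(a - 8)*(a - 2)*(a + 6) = a^3 - 4*a^2 - 44*a + 96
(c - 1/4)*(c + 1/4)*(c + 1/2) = c^3 + c^2/2 - c/16 - 1/32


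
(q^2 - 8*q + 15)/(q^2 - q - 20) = (q - 3)/(q + 4)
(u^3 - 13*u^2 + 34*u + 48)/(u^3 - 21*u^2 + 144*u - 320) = (u^2 - 5*u - 6)/(u^2 - 13*u + 40)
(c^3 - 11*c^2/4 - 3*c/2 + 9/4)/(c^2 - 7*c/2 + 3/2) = (4*c^2 + c - 3)/(2*(2*c - 1))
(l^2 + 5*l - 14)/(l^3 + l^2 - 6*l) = (l + 7)/(l*(l + 3))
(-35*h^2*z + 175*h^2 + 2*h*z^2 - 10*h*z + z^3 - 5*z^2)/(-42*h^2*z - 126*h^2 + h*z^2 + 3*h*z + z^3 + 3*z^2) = (-5*h*z + 25*h + z^2 - 5*z)/(-6*h*z - 18*h + z^2 + 3*z)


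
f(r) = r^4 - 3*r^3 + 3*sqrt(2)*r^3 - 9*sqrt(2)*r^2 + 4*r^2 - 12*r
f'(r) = 4*r^3 - 9*r^2 + 9*sqrt(2)*r^2 - 18*sqrt(2)*r + 8*r - 12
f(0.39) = -5.91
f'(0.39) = -18.00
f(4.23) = 207.28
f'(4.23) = 283.61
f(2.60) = -22.66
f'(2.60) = 38.12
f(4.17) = 190.67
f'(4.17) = 270.08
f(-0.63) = 3.94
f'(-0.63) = -0.52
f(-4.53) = 180.85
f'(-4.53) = -228.26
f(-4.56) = 187.78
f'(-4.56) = -234.16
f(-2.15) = -5.53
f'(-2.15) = 3.01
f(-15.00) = 44647.31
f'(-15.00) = -12411.38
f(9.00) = 6651.92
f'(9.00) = 3048.86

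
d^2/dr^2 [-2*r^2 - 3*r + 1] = -4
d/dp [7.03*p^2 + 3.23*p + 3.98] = 14.06*p + 3.23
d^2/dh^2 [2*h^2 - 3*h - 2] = 4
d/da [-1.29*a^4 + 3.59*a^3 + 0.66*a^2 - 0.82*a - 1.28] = -5.16*a^3 + 10.77*a^2 + 1.32*a - 0.82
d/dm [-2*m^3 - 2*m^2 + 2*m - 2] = -6*m^2 - 4*m + 2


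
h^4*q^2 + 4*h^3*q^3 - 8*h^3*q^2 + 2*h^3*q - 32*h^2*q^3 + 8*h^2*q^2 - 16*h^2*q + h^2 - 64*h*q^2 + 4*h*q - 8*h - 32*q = (h - 8)*(h + 4*q)*(h*q + 1)^2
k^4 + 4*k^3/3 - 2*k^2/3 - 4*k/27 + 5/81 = (k - 1/3)^2*(k + 1/3)*(k + 5/3)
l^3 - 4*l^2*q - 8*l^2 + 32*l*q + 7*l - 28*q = (l - 7)*(l - 1)*(l - 4*q)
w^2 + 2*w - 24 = (w - 4)*(w + 6)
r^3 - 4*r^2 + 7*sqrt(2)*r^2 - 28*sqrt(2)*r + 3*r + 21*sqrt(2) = (r - 3)*(r - 1)*(r + 7*sqrt(2))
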